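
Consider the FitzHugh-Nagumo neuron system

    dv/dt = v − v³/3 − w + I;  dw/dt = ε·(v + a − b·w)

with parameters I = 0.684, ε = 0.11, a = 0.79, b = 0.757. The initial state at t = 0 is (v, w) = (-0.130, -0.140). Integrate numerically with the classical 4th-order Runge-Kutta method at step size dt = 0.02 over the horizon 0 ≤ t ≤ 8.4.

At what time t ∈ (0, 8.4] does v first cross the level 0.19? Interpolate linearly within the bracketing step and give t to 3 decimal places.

t = 0.387

t=0.000: state=(-0.130, -0.140)
step 1 (dt=0.02): k1=(0.695, 0.084), k2=(0.701, 0.085), k3=(0.701, 0.085), k4=(0.707, 0.086); state += dt/6·(k1+2k2+2k3+k4)
t=0.020: state=(-0.116, -0.138)
t=0.040: state=(-0.102, -0.137)
t=0.060: state=(-0.087, -0.135)
t=0.380: state=(0.183, -0.102)
next step: t=0.400: state=(0.203, -0.100) — v has crossed 0.19
linear interpolation between t=0.380 (0.18307) and t=0.400 (0.20259) → t≈0.387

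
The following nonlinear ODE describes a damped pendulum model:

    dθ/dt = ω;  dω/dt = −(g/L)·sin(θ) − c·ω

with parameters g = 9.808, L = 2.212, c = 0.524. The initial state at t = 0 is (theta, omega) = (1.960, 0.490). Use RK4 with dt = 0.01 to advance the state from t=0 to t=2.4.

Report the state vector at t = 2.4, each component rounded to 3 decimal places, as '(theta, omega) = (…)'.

(theta, omega) = (-0.796, 1.492)

t=0.000: state=(1.960, 0.490)
step 1 (dt=0.01): k1=(0.490, -4.359), k2=(0.468, -4.344), k3=(0.468, -4.344), k4=(0.447, -4.328); state += dt/6·(k1+2k2+2k3+k4)
t=0.010: state=(1.965, 0.447)
t=0.020: state=(1.969, 0.403)
t=0.030: state=(1.973, 0.361)
continuing one RK4 step at a time; state shown every 10 steps (Δt=0.1):
t=0.100: state=(1.988, 0.068)
t=0.200: state=(1.974, -0.331)
t=0.300: state=(1.922, -0.715)
t=0.400: state=(1.832, -1.090)
t=0.500: state=(1.704, -1.457)
t=0.600: state=(1.541, -1.814)
t=0.700: state=(1.342, -2.149)
t=0.800: state=(1.112, -2.445)
t=0.900: state=(0.855, -2.679)
t=1.000: state=(0.579, -2.826)
t=1.100: state=(0.294, -2.863)
t=1.200: state=(0.011, -2.781)
t=1.300: state=(-0.259, -2.585)
t=1.400: state=(-0.503, -2.291)
t=1.500: state=(-0.715, -1.926)
t=1.600: state=(-0.887, -1.517)
t=1.700: state=(-1.017, -1.087)
t=1.800: state=(-1.104, -0.654)
t=1.900: state=(-1.148, -0.230)
t=2.000: state=(-1.151, 0.177)
t=2.100: state=(-1.114, 0.560)
t=2.200: state=(-1.040, 0.912)
t=2.300: state=(-0.933, 1.226)
t=2.400: state=(-0.796, 1.492)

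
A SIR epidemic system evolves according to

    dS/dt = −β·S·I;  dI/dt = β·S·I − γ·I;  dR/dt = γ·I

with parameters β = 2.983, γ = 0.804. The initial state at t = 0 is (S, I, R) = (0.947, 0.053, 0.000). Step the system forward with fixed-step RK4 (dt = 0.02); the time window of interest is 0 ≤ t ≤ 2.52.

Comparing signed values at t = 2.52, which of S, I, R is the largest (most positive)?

t=0.000: state=(0.947, 0.053, 0.000)
step 1 (dt=0.02): k1=(-0.150, 0.107, 0.043), k2=(-0.153, 0.109, 0.043), k3=(-0.153, 0.109, 0.043), k4=(-0.155, 0.111, 0.044); state += dt/6·(k1+2k2+2k3+k4)
t=0.020: state=(0.944, 0.055, 0.001)
t=0.040: state=(0.941, 0.057, 0.002)
t=0.060: state=(0.938, 0.060, 0.003)
continuing one RK4 step at a time; state shown every 5 steps (Δt=0.1):
t=0.100: state=(0.931, 0.065, 0.005)
t=0.200: state=(0.911, 0.079, 0.010)
t=0.300: state=(0.888, 0.095, 0.017)
t=0.400: state=(0.861, 0.114, 0.026)
t=0.500: state=(0.829, 0.135, 0.036)
t=0.600: state=(0.794, 0.159, 0.048)
t=0.700: state=(0.754, 0.184, 0.061)
t=0.800: state=(0.711, 0.212, 0.077)
t=0.900: state=(0.665, 0.240, 0.095)
t=1.000: state=(0.616, 0.268, 0.116)
t=1.100: state=(0.567, 0.295, 0.138)
t=1.200: state=(0.517, 0.320, 0.163)
t=1.300: state=(0.468, 0.342, 0.190)
t=1.400: state=(0.422, 0.360, 0.218)
t=1.500: state=(0.378, 0.374, 0.248)
t=1.600: state=(0.337, 0.384, 0.278)
t=1.700: state=(0.301, 0.390, 0.309)
t=1.800: state=(0.267, 0.392, 0.341)
t=1.900: state=(0.238, 0.390, 0.372)
t=2.000: state=(0.212, 0.385, 0.403)
t=2.100: state=(0.189, 0.377, 0.434)
t=2.200: state=(0.169, 0.367, 0.464)
t=2.300: state=(0.152, 0.355, 0.493)
t=2.400: state=(0.137, 0.342, 0.521)
t=2.500: state=(0.124, 0.328, 0.548)
t=2.520: state=(0.122, 0.325, 0.553)
compare at T: S=0.122, I=0.325, R=0.553

largest component: R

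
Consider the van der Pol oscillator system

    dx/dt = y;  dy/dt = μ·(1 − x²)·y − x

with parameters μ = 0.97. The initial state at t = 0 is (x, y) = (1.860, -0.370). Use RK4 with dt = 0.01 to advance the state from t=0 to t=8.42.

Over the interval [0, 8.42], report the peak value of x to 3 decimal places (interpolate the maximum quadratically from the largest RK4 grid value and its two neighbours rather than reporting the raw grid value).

t=0.000: state=(1.860, -0.370)
step 1 (dt=0.01): k1=(-0.370, -0.977), k2=(-0.375, -0.966), k3=(-0.375, -0.966), k4=(-0.380, -0.956); state += dt/6·(k1+2k2+2k3+k4)
t=0.010: state=(1.856, -0.380)
t=0.020: state=(1.852, -0.389)
t=0.030: state=(1.848, -0.398)
continuing one RK4 step at a time; state shown every 50 steps (Δt=0.5):
t=0.500: state=(1.582, -0.707)
t=1.000: state=(1.154, -1.029)
t=1.500: state=(0.507, -1.630)
t=2.000: state=(-0.547, -2.568)
t=2.500: state=(-1.711, -1.543)
t=3.000: state=(-2.001, 0.109)
t=3.500: state=(-1.807, 0.576)
t=4.000: state=(-1.456, 0.828)
t=4.500: state=(-0.958, 1.208)
t=5.000: state=(-0.182, 1.980)
t=5.500: state=(1.028, 2.604)
t=6.000: state=(1.923, 0.745)
t=6.500: state=(1.961, -0.349)
t=7.000: state=(1.696, -0.668)
t=7.500: state=(1.299, -0.938)
t=8.000: state=(0.722, -1.426)
t=8.420: state=(-0.025, -2.187)
largest grid value and its neighbours: x(6.250)=2.00803, x(6.260)=2.00806, x(6.270)=2.00789
parabola through these three points peaks at t≈6.257 with x≈2.00807

max x = 2.008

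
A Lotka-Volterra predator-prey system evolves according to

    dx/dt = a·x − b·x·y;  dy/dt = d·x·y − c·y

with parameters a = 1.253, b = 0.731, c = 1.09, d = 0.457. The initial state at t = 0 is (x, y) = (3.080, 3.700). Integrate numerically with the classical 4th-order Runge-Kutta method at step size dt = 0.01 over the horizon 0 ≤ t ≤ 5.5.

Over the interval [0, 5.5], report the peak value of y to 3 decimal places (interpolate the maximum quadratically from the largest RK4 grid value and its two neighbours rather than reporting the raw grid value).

t=0.000: state=(3.080, 3.700)
step 1 (dt=0.01): k1=(-4.471, 1.175), k2=(-4.452, 1.139), k3=(-4.452, 1.139), k4=(-4.432, 1.103); state += dt/6·(k1+2k2+2k3+k4)
t=0.010: state=(3.035, 3.711)
t=0.020: state=(2.991, 3.722)
t=0.030: state=(2.948, 3.732)
continuing one RK4 step at a time; state shown every 20 steps (Δt=0.2):
t=0.200: state=(2.280, 3.795)
t=0.400: state=(1.696, 3.654)
t=0.600: state=(1.302, 3.365)
t=0.800: state=(1.050, 3.011)
t=1.000: state=(0.892, 2.644)
t=1.200: state=(0.799, 2.296)
t=1.400: state=(0.751, 1.981)
t=1.600: state=(0.737, 1.705)
t=1.800: state=(0.752, 1.467)
t=2.000: state=(0.791, 1.266)
t=2.200: state=(0.856, 1.097)
t=2.400: state=(0.946, 0.958)
t=2.600: state=(1.066, 0.844)
t=2.800: state=(1.219, 0.753)
t=3.000: state=(1.410, 0.683)
t=3.200: state=(1.647, 0.631)
t=3.400: state=(1.934, 0.598)
t=3.600: state=(2.280, 0.582)
t=3.800: state=(2.690, 0.587)
t=4.000: state=(3.166, 0.617)
t=4.200: state=(3.702, 0.679)
t=4.400: state=(4.276, 0.786)
t=4.600: state=(4.841, 0.959)
t=4.800: state=(5.308, 1.227)
t=5.000: state=(5.546, 1.625)
t=5.200: state=(5.411, 2.163)
t=5.400: state=(4.843, 2.787)
t=5.500: state=(4.428, 3.090)
largest grid value and its neighbours: y(0.160)=3.79762, y(0.170)=3.79797, y(0.180)=3.79768
parabola through these three points peaks at t≈0.171 with y≈3.79797

max y = 3.798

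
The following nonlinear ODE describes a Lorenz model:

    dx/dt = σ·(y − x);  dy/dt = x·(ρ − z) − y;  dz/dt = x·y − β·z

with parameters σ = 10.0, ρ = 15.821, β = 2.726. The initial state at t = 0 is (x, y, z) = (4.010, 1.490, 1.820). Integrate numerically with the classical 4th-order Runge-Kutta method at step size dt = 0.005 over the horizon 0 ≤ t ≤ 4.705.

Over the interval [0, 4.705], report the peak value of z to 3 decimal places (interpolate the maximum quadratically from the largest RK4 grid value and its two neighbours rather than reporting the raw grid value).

max z = 24.415

t=0.000: state=(4.010, 1.490, 1.820)
step 1 (dt=0.005): k1=(-25.200, 54.654, 1.014), k2=(-23.204, 53.625, 1.452), k3=(-23.279, 53.693, 1.447), k4=(-21.351, 52.728, 1.866); state += dt/6·(k1+2k2+2k3+k4)
t=0.005: state=(3.894, 1.758, 1.827)
t=0.010: state=(3.796, 2.018, 1.839)
t=0.015: state=(3.715, 2.269, 1.854)
continuing one RK4 step at a time; state shown every 40 steps (Δt=0.2):
t=0.200: state=(7.426, 11.692, 6.661)
t=0.400: state=(10.817, 6.590, 24.083)
t=0.600: state=(1.833, -0.444, 15.572)
t=0.800: state=(0.088, -0.090, 9.000)
t=1.000: state=(-0.051, -0.088, 5.218)
t=1.200: state=(-0.183, -0.303, 3.028)
t=1.400: state=(-0.718, -1.227, 1.806)
t=1.600: state=(-3.033, -5.216, 1.940)
t=1.800: state=(-10.581, -14.796, 13.130)
t=2.000: state=(-7.055, -1.218, 22.258)
t=2.200: state=(-0.512, 0.534, 12.839)
t=2.400: state=(0.348, 0.562, 7.449)
t=2.600: state=(1.056, 1.675, 4.435)
t=2.800: state=(3.665, 5.999, 3.928)
t=3.000: state=(10.625, 13.698, 15.109)
t=3.200: state=(6.505, 1.660, 20.944)
t=3.400: state=(1.216, 0.448, 12.402)
t=3.600: state=(1.071, 1.455, 7.327)
t=3.800: state=(2.859, 4.473, 5.113)
t=4.000: state=(8.403, 11.995, 10.658)
t=4.200: state=(9.024, 5.080, 22.080)
t=4.400: state=(2.453, 0.978, 14.456)
t=4.600: state=(1.802, 2.250, 8.803)
t=4.705: state=(2.612, 3.737, 7.206)
largest grid value and its neighbours: z(1.930)=24.40791, z(1.935)=24.41335, z(1.940)=24.38567
parabola through these three points peaks at t≈1.933 with z≈24.41522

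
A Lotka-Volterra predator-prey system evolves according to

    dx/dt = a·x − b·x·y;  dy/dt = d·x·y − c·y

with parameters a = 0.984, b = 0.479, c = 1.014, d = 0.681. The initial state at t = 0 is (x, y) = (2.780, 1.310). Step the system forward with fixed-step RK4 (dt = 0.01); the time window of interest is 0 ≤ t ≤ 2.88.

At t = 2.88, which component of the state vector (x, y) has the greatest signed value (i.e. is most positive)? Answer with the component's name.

largest component: y

t=0.000: state=(2.780, 1.310)
step 1 (dt=0.01): k1=(0.991, 1.152), k2=(0.985, 1.161), k3=(0.985, 1.161), k4=(0.979, 1.171); state += dt/6·(k1+2k2+2k3+k4)
t=0.010: state=(2.790, 1.322)
t=0.020: state=(2.800, 1.333)
t=0.030: state=(2.809, 1.345)
continuing one RK4 step at a time; state shown every 10 steps (Δt=0.1):
t=0.100: state=(2.873, 1.435)
t=0.200: state=(2.949, 1.581)
t=0.300: state=(3.005, 1.750)
t=0.400: state=(3.035, 1.942)
t=0.500: state=(3.036, 2.159)
t=0.600: state=(3.004, 2.396)
t=0.700: state=(2.937, 2.651)
t=0.800: state=(2.836, 2.916)
t=0.900: state=(2.704, 3.183)
t=1.000: state=(2.546, 3.439)
t=1.100: state=(2.369, 3.674)
t=1.200: state=(2.181, 3.876)
t=1.300: state=(1.991, 4.037)
t=1.400: state=(1.805, 4.151)
t=1.500: state=(1.630, 4.216)
t=1.600: state=(1.469, 4.233)
t=1.700: state=(1.324, 4.206)
t=1.800: state=(1.196, 4.140)
t=1.900: state=(1.085, 4.043)
t=2.000: state=(0.989, 3.920)
t=2.100: state=(0.907, 3.778)
t=2.200: state=(0.838, 3.622)
t=2.300: state=(0.781, 3.458)
t=2.400: state=(0.733, 3.290)
t=2.500: state=(0.694, 3.121)
t=2.600: state=(0.662, 2.953)
t=2.700: state=(0.636, 2.789)
t=2.800: state=(0.617, 2.629)
t=2.880: state=(0.605, 2.507)
compare at T: x=0.605, y=2.507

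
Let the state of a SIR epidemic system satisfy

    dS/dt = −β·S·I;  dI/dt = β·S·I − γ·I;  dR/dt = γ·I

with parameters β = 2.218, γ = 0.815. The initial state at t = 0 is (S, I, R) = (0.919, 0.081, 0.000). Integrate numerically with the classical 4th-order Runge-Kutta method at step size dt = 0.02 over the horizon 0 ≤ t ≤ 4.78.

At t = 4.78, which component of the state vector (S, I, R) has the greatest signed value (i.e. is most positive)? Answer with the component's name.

t=0.000: state=(0.919, 0.081, 0.000)
step 1 (dt=0.02): k1=(-0.165, 0.099, 0.066), k2=(-0.167, 0.100, 0.067), k3=(-0.167, 0.100, 0.067), k4=(-0.169, 0.101, 0.068); state += dt/6·(k1+2k2+2k3+k4)
t=0.020: state=(0.916, 0.083, 0.001)
t=0.040: state=(0.912, 0.085, 0.003)
t=0.060: state=(0.909, 0.087, 0.004)
continuing one RK4 step at a time; state shown every 10 steps (Δt=0.2):
t=0.200: state=(0.882, 0.103, 0.015)
t=0.400: state=(0.839, 0.128, 0.034)
t=0.600: state=(0.788, 0.156, 0.057)
t=0.800: state=(0.730, 0.185, 0.085)
t=1.000: state=(0.668, 0.215, 0.117)
t=1.200: state=(0.604, 0.242, 0.154)
t=1.400: state=(0.539, 0.265, 0.196)
t=1.600: state=(0.478, 0.282, 0.240)
t=1.800: state=(0.421, 0.292, 0.287)
t=2.000: state=(0.369, 0.296, 0.335)
t=2.200: state=(0.324, 0.293, 0.383)
t=2.400: state=(0.285, 0.285, 0.430)
t=2.600: state=(0.252, 0.272, 0.476)
t=2.800: state=(0.224, 0.257, 0.519)
t=3.000: state=(0.200, 0.240, 0.560)
t=3.200: state=(0.181, 0.222, 0.597)
t=3.400: state=(0.165, 0.203, 0.632)
t=3.600: state=(0.151, 0.185, 0.664)
t=3.800: state=(0.140, 0.168, 0.692)
t=4.000: state=(0.130, 0.151, 0.718)
t=4.200: state=(0.122, 0.136, 0.742)
t=4.400: state=(0.115, 0.122, 0.763)
t=4.600: state=(0.110, 0.109, 0.782)
t=4.780: state=(0.105, 0.098, 0.797)
compare at T: S=0.105, I=0.098, R=0.797

largest component: R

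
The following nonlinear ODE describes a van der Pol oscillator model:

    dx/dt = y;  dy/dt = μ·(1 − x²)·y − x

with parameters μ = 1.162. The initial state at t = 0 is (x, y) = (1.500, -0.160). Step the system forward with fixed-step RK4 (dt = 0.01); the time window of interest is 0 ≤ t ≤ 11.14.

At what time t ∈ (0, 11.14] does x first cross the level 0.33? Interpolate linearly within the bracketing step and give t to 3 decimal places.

t=0.000: state=(1.500, -0.160)
step 1 (dt=0.01): k1=(-0.160, -1.268), k2=(-0.166, -1.258), k3=(-0.166, -1.258), k4=(-0.173, -1.249); state += dt/6·(k1+2k2+2k3+k4)
t=0.010: state=(1.498, -0.173)
t=0.020: state=(1.497, -0.185)
t=0.030: state=(1.495, -0.197)
continuing one RK4 step at a time; state shown every 50 steps (Δt=0.5):
t=0.500: state=(1.291, -0.637)
t=1.000: state=(0.866, -1.097)
t=1.380: state=(0.344, -1.705)
next step: t=1.390: state=(0.327, -1.726) — x has crossed 0.33
linear interpolation between t=1.380 (0.34424) and t=1.390 (0.32708) → t≈1.388

t = 1.388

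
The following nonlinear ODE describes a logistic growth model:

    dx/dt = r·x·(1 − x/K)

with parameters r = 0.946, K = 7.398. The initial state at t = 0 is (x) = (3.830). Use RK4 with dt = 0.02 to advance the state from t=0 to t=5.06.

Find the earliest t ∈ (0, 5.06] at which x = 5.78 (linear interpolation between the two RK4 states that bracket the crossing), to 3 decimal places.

t = 1.271

t=0.000: state=(3.830)
step 1 (dt=0.02): k1=(1.747), k2=(1.747), k3=(1.747), k4=(1.746); state += dt/6·(k1+2k2+2k3+k4)
t=0.020: state=(3.865)
t=0.040: state=(3.900)
t=0.060: state=(3.935)
continuing one RK4 step at a time; state shown every 10 steps (Δt=0.2):
t=0.200: state=(4.177)
t=0.400: state=(4.516)
t=0.600: state=(4.841)
t=0.800: state=(5.148)
t=1.000: state=(5.433)
t=1.200: state=(5.694)
t=1.260: state=(5.767)
next step: t=1.280: state=(5.791) — x has crossed 5.78
linear interpolation between t=1.260 (5.76682) and t=1.280 (5.79075) → t≈1.271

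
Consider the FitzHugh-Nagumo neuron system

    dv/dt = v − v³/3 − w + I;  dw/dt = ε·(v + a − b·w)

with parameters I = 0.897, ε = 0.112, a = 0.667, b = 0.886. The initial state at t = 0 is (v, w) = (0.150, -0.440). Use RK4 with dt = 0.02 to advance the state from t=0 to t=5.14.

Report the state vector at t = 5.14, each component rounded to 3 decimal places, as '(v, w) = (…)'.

t=0.000: state=(0.150, -0.440)
step 1 (dt=0.02): k1=(1.486, 0.135), k2=(1.499, 0.137), k3=(1.499, 0.137), k4=(1.512, 0.138); state += dt/6·(k1+2k2+2k3+k4)
t=0.020: state=(0.180, -0.437)
t=0.040: state=(0.210, -0.434)
t=0.060: state=(0.242, -0.432)
continuing one RK4 step at a time; state shown every 10 steps (Δt=0.2):
t=0.200: state=(0.473, -0.410)
t=0.400: state=(0.842, -0.372)
t=0.600: state=(1.222, -0.327)
t=0.800: state=(1.557, -0.275)
t=1.000: state=(1.801, -0.217)
t=1.200: state=(1.949, -0.157)
t=1.400: state=(2.025, -0.095)
t=1.600: state=(2.057, -0.033)
t=1.800: state=(2.064, 0.029)
t=2.000: state=(2.060, 0.089)
t=2.200: state=(2.048, 0.147)
t=2.400: state=(2.034, 0.204)
t=2.600: state=(2.018, 0.260)
t=2.800: state=(2.001, 0.314)
t=3.000: state=(1.983, 0.367)
t=3.200: state=(1.966, 0.418)
t=3.400: state=(1.948, 0.468)
t=3.600: state=(1.931, 0.517)
t=3.800: state=(1.913, 0.564)
t=4.000: state=(1.895, 0.610)
t=4.200: state=(1.878, 0.655)
t=4.400: state=(1.860, 0.698)
t=4.600: state=(1.843, 0.740)
t=4.800: state=(1.826, 0.781)
t=5.000: state=(1.808, 0.821)
t=5.140: state=(1.796, 0.848)

(v, w) = (1.796, 0.848)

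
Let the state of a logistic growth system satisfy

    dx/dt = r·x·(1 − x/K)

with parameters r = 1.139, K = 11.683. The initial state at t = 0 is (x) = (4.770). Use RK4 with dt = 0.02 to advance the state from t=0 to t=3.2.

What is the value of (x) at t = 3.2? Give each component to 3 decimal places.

(x) = (11.257)

t=0.000: state=(4.770)
step 1 (dt=0.02): k1=(3.215), k2=(3.221), k3=(3.221), k4=(3.228); state += dt/6·(k1+2k2+2k3+k4)
t=0.020: state=(4.834)
t=0.040: state=(4.899)
t=0.060: state=(4.964)
continuing one RK4 step at a time; state shown every 10 steps (Δt=0.2):
t=0.200: state=(5.424)
t=0.400: state=(6.088)
t=0.600: state=(6.746)
t=0.800: state=(7.382)
t=1.000: state=(7.980)
t=1.200: state=(8.531)
t=1.400: state=(9.027)
t=1.600: state=(9.466)
t=1.800: state=(9.846)
t=2.000: state=(10.172)
t=2.200: state=(10.447)
t=2.400: state=(10.677)
t=2.600: state=(10.868)
t=2.800: state=(11.025)
t=3.000: state=(11.153)
t=3.200: state=(11.257)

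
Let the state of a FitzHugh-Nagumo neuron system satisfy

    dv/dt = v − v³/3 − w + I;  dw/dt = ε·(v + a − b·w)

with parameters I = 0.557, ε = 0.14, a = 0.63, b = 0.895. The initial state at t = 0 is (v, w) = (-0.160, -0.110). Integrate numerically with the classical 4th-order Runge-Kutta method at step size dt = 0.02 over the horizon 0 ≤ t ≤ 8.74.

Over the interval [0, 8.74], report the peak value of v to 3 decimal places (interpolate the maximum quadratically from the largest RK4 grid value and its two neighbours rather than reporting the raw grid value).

max v = 1.771

t=0.000: state=(-0.160, -0.110)
step 1 (dt=0.02): k1=(0.508, 0.080), k2=(0.513, 0.080), k3=(0.513, 0.080), k4=(0.517, 0.081); state += dt/6·(k1+2k2+2k3+k4)
t=0.020: state=(-0.150, -0.108)
t=0.040: state=(-0.139, -0.107)
t=0.060: state=(-0.129, -0.105)
continuing one RK4 step at a time; state shown every 25 steps (Δt=0.5):
t=0.500: state=(0.156, -0.061)
t=1.000: state=(0.624, 0.011)
t=1.500: state=(1.189, 0.115)
t=2.000: state=(1.602, 0.247)
t=2.500: state=(1.755, 0.390)
t=3.000: state=(1.767, 0.529)
t=3.500: state=(1.730, 0.658)
t=4.000: state=(1.676, 0.776)
t=4.500: state=(1.618, 0.884)
t=5.000: state=(1.557, 0.981)
t=5.500: state=(1.494, 1.067)
t=6.000: state=(1.429, 1.144)
t=6.500: state=(1.362, 1.212)
t=7.000: state=(1.293, 1.271)
t=7.500: state=(1.220, 1.322)
t=8.000: state=(1.142, 1.365)
t=8.500: state=(1.057, 1.399)
t=8.740: state=(1.013, 1.413)
largest grid value and its neighbours: v(2.780)=1.77112, v(2.800)=1.77122, v(2.820)=1.77120
parabola through these three points peaks at t≈2.807 with v≈1.77122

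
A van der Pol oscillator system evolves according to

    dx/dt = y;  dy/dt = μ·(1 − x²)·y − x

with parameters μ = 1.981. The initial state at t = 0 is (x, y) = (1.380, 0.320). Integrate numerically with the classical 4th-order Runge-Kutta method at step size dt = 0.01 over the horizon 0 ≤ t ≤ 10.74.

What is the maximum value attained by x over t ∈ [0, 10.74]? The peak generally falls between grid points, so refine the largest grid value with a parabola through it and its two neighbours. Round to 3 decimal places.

t=0.000: state=(1.380, 0.320)
step 1 (dt=0.01): k1=(0.320, -1.953), k2=(0.310, -1.940), k3=(0.310, -1.940), k4=(0.301, -1.927); state += dt/6·(k1+2k2+2k3+k4)
t=0.010: state=(1.383, 0.301)
t=0.020: state=(1.386, 0.281)
t=0.030: state=(1.389, 0.263)
continuing one RK4 step at a time; state shown every 50 steps (Δt=0.5):
t=0.500: state=(1.353, -0.330)
t=1.000: state=(1.097, -0.694)
t=1.500: state=(0.610, -1.377)
t=2.000: state=(-0.531, -3.452)
t=2.500: state=(-1.927, -0.914)
t=3.000: state=(-1.962, 0.273)
t=3.500: state=(-1.795, 0.376)
t=4.000: state=(-1.588, 0.458)
t=4.500: state=(-1.326, 0.605)
t=5.000: state=(-0.951, 0.952)
t=5.500: state=(-0.248, 2.111)
t=6.000: state=(1.346, 3.410)
t=6.500: state=(2.020, -0.003)
t=7.000: state=(1.903, -0.332)
t=7.500: state=(1.719, -0.405)
t=8.000: state=(1.494, -0.504)
t=8.500: state=(1.199, -0.702)
t=9.000: state=(0.739, -1.237)
t=9.500: state=(-0.257, -3.092)
t=10.000: state=(-1.840, -1.565)
t=10.500: state=(-1.992, 0.233)
t=10.740: state=(-1.924, 0.320)
largest grid value and its neighbours: x(6.490)=2.01968, x(6.500)=2.01975, x(6.510)=2.01962
parabola through these three points peaks at t≈6.498 with x≈2.01976

max x = 2.020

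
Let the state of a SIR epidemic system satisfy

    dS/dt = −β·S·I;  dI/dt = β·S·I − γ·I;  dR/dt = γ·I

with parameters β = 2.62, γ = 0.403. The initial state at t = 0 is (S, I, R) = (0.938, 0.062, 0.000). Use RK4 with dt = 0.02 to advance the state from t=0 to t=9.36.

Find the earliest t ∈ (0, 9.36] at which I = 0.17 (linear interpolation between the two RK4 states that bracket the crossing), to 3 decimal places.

t=0.000: state=(0.938, 0.062, 0.000)
step 1 (dt=0.02): k1=(-0.152, 0.127, 0.025), k2=(-0.155, 0.130, 0.025), k3=(-0.155, 0.130, 0.026), k4=(-0.158, 0.132, 0.026); state += dt/6·(k1+2k2+2k3+k4)
t=0.020: state=(0.935, 0.065, 0.001)
t=0.040: state=(0.932, 0.067, 0.001)
t=0.060: state=(0.928, 0.070, 0.002)
continuing one RK4 step at a time; state shown every 25 steps (Δt=0.5):
t=0.500: state=(0.817, 0.162, 0.021)
t=0.520: state=(0.810, 0.167, 0.023)
next step: t=0.540: state=(0.803, 0.173, 0.024) — I has crossed 0.17
linear interpolation between t=0.520 (0.16741) and t=0.540 (0.17323) → t≈0.529

t = 0.529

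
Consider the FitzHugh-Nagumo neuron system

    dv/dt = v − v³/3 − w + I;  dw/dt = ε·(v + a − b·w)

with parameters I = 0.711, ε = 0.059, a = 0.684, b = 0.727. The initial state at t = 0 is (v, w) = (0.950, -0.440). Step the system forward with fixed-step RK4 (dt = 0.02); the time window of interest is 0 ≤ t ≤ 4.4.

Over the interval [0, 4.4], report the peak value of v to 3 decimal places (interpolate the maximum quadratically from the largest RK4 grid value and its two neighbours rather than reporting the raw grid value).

max v = 2.076

t=0.000: state=(0.950, -0.440)
step 1 (dt=0.02): k1=(1.815, 0.115), k2=(1.816, 0.116), k3=(1.816, 0.116), k4=(1.815, 0.117); state += dt/6·(k1+2k2+2k3+k4)
t=0.020: state=(0.986, -0.438)
t=0.040: state=(1.023, -0.435)
t=0.060: state=(1.059, -0.433)
continuing one RK4 step at a time; state shown every 10 steps (Δt=0.2):
t=0.200: state=(1.305, -0.415)
t=0.400: state=(1.609, -0.386)
t=0.600: state=(1.827, -0.355)
t=0.800: state=(1.959, -0.321)
t=1.000: state=(2.030, -0.287)
t=1.200: state=(2.062, -0.252)
t=1.400: state=(2.075, -0.218)
t=1.600: state=(2.076, -0.184)
t=1.800: state=(2.071, -0.150)
t=2.000: state=(2.064, -0.116)
t=2.200: state=(2.055, -0.083)
t=2.400: state=(2.046, -0.050)
t=2.600: state=(2.036, -0.017)
t=2.800: state=(2.026, 0.015)
t=3.000: state=(2.016, 0.046)
t=3.200: state=(2.006, 0.078)
t=3.400: state=(1.996, 0.108)
t=3.600: state=(1.985, 0.139)
t=3.800: state=(1.975, 0.169)
t=4.000: state=(1.965, 0.199)
t=4.200: state=(1.955, 0.228)
t=4.400: state=(1.944, 0.257)
largest grid value and its neighbours: v(1.500)=2.07607, v(1.520)=2.07613, v(1.540)=2.07612
parabola through these three points peaks at t≈1.528 with v≈2.07614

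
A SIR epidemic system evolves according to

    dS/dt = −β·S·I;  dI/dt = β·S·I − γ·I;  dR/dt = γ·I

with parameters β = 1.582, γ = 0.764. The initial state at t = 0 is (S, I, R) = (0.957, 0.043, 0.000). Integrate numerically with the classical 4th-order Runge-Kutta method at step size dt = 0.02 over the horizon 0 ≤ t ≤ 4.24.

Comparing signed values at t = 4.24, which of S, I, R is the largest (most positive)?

t=0.000: state=(0.957, 0.043, 0.000)
step 1 (dt=0.02): k1=(-0.065, 0.032, 0.033), k2=(-0.066, 0.032, 0.033), k3=(-0.066, 0.032, 0.033), k4=(-0.066, 0.033, 0.033); state += dt/6·(k1+2k2+2k3+k4)
t=0.020: state=(0.956, 0.044, 0.001)
t=0.040: state=(0.954, 0.044, 0.001)
t=0.060: state=(0.953, 0.045, 0.002)
continuing one RK4 step at a time; state shown every 10 steps (Δt=0.2):
t=0.200: state=(0.943, 0.050, 0.007)
t=0.400: state=(0.927, 0.058, 0.015)
t=0.600: state=(0.909, 0.066, 0.025)
t=0.800: state=(0.889, 0.075, 0.035)
t=1.000: state=(0.867, 0.085, 0.048)
t=1.200: state=(0.842, 0.096, 0.062)
t=1.400: state=(0.816, 0.107, 0.077)
t=1.600: state=(0.787, 0.118, 0.094)
t=1.800: state=(0.757, 0.130, 0.113)
t=2.000: state=(0.725, 0.141, 0.134)
t=2.200: state=(0.692, 0.151, 0.156)
t=2.400: state=(0.659, 0.161, 0.180)
t=2.600: state=(0.625, 0.169, 0.205)
t=2.800: state=(0.592, 0.176, 0.232)
t=3.000: state=(0.560, 0.181, 0.259)
t=3.200: state=(0.528, 0.185, 0.287)
t=3.400: state=(0.498, 0.187, 0.316)
t=3.600: state=(0.469, 0.187, 0.344)
t=3.800: state=(0.443, 0.185, 0.372)
t=4.000: state=(0.418, 0.182, 0.401)
t=4.200: state=(0.394, 0.178, 0.428)
t=4.240: state=(0.390, 0.177, 0.433)
compare at T: S=0.390, I=0.177, R=0.433

largest component: R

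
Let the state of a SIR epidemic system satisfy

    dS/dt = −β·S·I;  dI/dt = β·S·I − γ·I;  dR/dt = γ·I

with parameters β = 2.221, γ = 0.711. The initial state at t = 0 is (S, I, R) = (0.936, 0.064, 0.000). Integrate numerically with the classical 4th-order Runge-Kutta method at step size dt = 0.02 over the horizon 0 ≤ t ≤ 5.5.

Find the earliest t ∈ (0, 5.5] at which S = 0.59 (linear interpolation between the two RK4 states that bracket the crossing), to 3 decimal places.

t=0.000: state=(0.936, 0.064, 0.000)
step 1 (dt=0.02): k1=(-0.133, 0.088, 0.046), k2=(-0.135, 0.089, 0.046), k3=(-0.135, 0.089, 0.046), k4=(-0.136, 0.090, 0.047); state += dt/6·(k1+2k2+2k3+k4)
t=0.020: state=(0.933, 0.066, 0.001)
t=0.040: state=(0.931, 0.068, 0.002)
t=0.060: state=(0.928, 0.069, 0.003)
continuing one RK4 step at a time; state shown every 10 steps (Δt=0.2):
t=0.200: state=(0.906, 0.084, 0.010)
t=0.400: state=(0.868, 0.108, 0.024)
t=0.600: state=(0.823, 0.136, 0.041)
t=0.800: state=(0.769, 0.168, 0.063)
t=1.000: state=(0.709, 0.202, 0.089)
t=1.200: state=(0.643, 0.237, 0.120)
t=1.340: state=(0.595, 0.260, 0.145)
next step: t=1.360: state=(0.588, 0.263, 0.149) — S has crossed 0.59
linear interpolation between t=1.340 (0.59484) and t=1.360 (0.58797) → t≈1.354

t = 1.354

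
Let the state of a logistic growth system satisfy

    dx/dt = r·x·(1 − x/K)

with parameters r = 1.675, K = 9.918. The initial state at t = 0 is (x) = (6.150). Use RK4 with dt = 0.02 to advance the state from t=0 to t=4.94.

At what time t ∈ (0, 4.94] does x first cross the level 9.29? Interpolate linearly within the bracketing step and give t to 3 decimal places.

t=0.000: state=(6.150)
step 1 (dt=0.02): k1=(3.914), k2=(3.898), k3=(3.898), k4=(3.881); state += dt/6·(k1+2k2+2k3+k4)
t=0.020: state=(6.228)
t=0.040: state=(6.305)
t=0.060: state=(6.382)
continuing one RK4 step at a time; state shown every 10 steps (Δt=0.2):
t=0.200: state=(6.896)
t=0.400: state=(7.551)
t=0.600: state=(8.101)
t=0.800: state=(8.547)
t=1.000: state=(8.897)
t=1.200: state=(9.166)
t=1.300: state=(9.274)
next step: t=1.320: state=(9.294) — x has crossed 9.29
linear interpolation between t=1.300 (9.27408) and t=1.320 (9.29396) → t≈1.316

t = 1.316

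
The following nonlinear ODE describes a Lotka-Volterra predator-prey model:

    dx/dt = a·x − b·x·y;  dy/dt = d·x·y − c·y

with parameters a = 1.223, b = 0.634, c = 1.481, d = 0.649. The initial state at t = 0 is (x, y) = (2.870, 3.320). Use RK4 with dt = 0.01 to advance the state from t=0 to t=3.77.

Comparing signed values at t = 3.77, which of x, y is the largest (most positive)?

t=0.000: state=(2.870, 3.320)
step 1 (dt=0.01): k1=(-2.531, 1.267), k2=(-2.531, 1.242), k3=(-2.531, 1.242), k4=(-2.531, 1.217); state += dt/6·(k1+2k2+2k3+k4)
t=0.010: state=(2.845, 3.332)
t=0.020: state=(2.819, 3.344)
t=0.030: state=(2.794, 3.356)
continuing one RK4 step at a time; state shown every 20 steps (Δt=0.2):
t=0.200: state=(2.378, 3.469)
t=0.400: state=(1.959, 3.415)
t=0.600: state=(1.642, 3.204)
t=0.800: state=(1.423, 2.905)
t=1.000: state=(1.284, 2.573)
t=1.200: state=(1.208, 2.248)
t=1.400: state=(1.183, 1.951)
t=1.600: state=(1.200, 1.693)
t=1.800: state=(1.254, 1.476)
t=2.000: state=(1.343, 1.298)
t=2.200: state=(1.469, 1.158)
t=2.400: state=(1.631, 1.053)
t=2.600: state=(1.832, 0.980)
t=2.800: state=(2.072, 0.938)
t=3.000: state=(2.352, 0.929)
t=3.200: state=(2.666, 0.957)
t=3.400: state=(3.004, 1.028)
t=3.600: state=(3.343, 1.154)
t=3.770: state=(3.604, 1.317)
compare at T: x=3.604, y=1.317

largest component: x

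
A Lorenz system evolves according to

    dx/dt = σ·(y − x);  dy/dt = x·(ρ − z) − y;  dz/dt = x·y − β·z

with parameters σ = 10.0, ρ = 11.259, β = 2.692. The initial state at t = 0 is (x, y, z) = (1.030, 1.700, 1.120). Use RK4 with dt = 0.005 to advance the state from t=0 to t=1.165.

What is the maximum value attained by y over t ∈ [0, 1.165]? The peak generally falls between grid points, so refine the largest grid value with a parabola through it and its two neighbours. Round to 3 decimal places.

t=0.000: state=(1.030, 1.700, 1.120)
step 1 (dt=0.005): k1=(6.700, 8.743, -1.264), k2=(6.751, 8.894, -1.204), k3=(6.754, 8.895, -1.204), k4=(6.807, 9.047, -1.143); state += dt/6·(k1+2k2+2k3+k4)
t=0.005: state=(1.064, 1.744, 1.114)
t=0.010: state=(1.098, 1.790, 1.109)
t=0.015: state=(1.133, 1.838, 1.104)
continuing one RK4 step at a time; state shown every 10 steps (Δt=0.05):
t=0.050: state=(1.398, 2.216, 1.090)
t=0.100: state=(1.862, 2.911, 1.149)
t=0.150: state=(2.461, 3.821, 1.344)
t=0.200: state=(3.234, 4.978, 1.762)
t=0.250: state=(4.213, 6.386, 2.533)
t=0.300: state=(5.402, 7.968, 3.836)
t=0.350: state=(6.743, 9.484, 5.854)
t=0.400: state=(8.060, 10.478, 8.618)
t=0.450: state=(9.037, 10.396, 11.777)
t=0.500: state=(9.313, 8.994, 14.524)
t=0.550: state=(8.717, 6.719, 16.042)
t=0.600: state=(7.432, 4.440, 16.126)
t=0.650: state=(5.875, 2.771, 15.201)
t=0.700: state=(4.428, 1.811, 13.825)
t=0.750: state=(3.293, 1.375, 12.363)
t=0.800: state=(2.504, 1.248, 10.980)
t=0.850: state=(2.014, 1.285, 9.728)
t=0.900: state=(1.752, 1.413, 8.620)
t=0.950: state=(1.657, 1.603, 7.654)
t=1.000: state=(1.687, 1.852, 6.824)
t=1.050: state=(1.817, 2.170, 6.129)
t=1.100: state=(2.039, 2.573, 5.570)
t=1.150: state=(2.353, 3.079, 5.159)
t=1.165: state=(2.466, 3.253, 5.067)
largest grid value and its neighbours: y(0.415)=10.58840, y(0.420)=10.60082, y(0.425)=10.60040
parabola through these three points peaks at t≈0.422 with y≈10.60222

max y = 10.602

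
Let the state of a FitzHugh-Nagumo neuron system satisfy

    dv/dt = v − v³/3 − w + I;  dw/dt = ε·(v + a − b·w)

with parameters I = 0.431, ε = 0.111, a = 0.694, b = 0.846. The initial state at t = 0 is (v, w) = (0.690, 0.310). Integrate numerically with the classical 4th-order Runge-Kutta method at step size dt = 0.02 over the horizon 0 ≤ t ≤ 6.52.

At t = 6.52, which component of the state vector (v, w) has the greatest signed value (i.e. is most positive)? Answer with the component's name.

largest component: w

t=0.000: state=(0.690, 0.310)
step 1 (dt=0.02): k1=(0.701, 0.125), k2=(0.704, 0.125), k3=(0.704, 0.125), k4=(0.706, 0.126); state += dt/6·(k1+2k2+2k3+k4)
t=0.020: state=(0.704, 0.313)
t=0.040: state=(0.718, 0.315)
t=0.060: state=(0.733, 0.318)
continuing one RK4 step at a time; state shown every 25 steps (Δt=0.5):
t=0.500: state=(1.054, 0.381)
t=1.000: state=(1.361, 0.467)
t=1.500: state=(1.531, 0.562)
t=2.000: state=(1.584, 0.659)
t=2.500: state=(1.577, 0.752)
t=3.000: state=(1.541, 0.840)
t=3.500: state=(1.492, 0.921)
t=4.000: state=(1.436, 0.996)
t=4.500: state=(1.376, 1.064)
t=5.000: state=(1.311, 1.126)
t=5.500: state=(1.241, 1.181)
t=6.000: state=(1.164, 1.230)
t=6.500: state=(1.079, 1.272)
t=6.520: state=(1.076, 1.273)
compare at T: v=1.076, w=1.273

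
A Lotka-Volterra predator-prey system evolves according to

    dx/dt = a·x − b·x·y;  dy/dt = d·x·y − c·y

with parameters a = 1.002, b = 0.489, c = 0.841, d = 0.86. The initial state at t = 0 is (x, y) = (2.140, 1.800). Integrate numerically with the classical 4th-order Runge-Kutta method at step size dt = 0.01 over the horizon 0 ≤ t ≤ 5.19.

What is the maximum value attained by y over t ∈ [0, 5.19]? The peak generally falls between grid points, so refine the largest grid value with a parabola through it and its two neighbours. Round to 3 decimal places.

max y = 4.264

t=0.000: state=(2.140, 1.800)
step 1 (dt=0.01): k1=(0.261, 1.799), k2=(0.251, 1.810), k3=(0.251, 1.810), k4=(0.242, 1.821); state += dt/6·(k1+2k2+2k3+k4)
t=0.010: state=(2.143, 1.818)
t=0.020: state=(2.145, 1.836)
t=0.030: state=(2.147, 1.855)
continuing one RK4 step at a time; state shown every 20 steps (Δt=0.2):
t=0.200: state=(2.151, 2.203)
t=0.400: state=(2.071, 2.681)
t=0.600: state=(1.899, 3.192)
t=0.800: state=(1.658, 3.666)
t=1.000: state=(1.389, 4.027)
t=1.200: state=(1.132, 4.227)
t=1.400: state=(0.913, 4.256)
t=1.600: state=(0.739, 4.144)
t=1.800: state=(0.608, 3.930)
t=2.000: state=(0.512, 3.656)
t=2.200: state=(0.444, 3.353)
t=2.400: state=(0.397, 3.046)
t=2.600: state=(0.365, 2.749)
t=2.800: state=(0.346, 2.469)
t=3.000: state=(0.336, 2.213)
t=3.200: state=(0.335, 1.981)
t=3.400: state=(0.341, 1.774)
t=3.600: state=(0.353, 1.592)
t=3.800: state=(0.372, 1.432)
t=4.000: state=(0.398, 1.293)
t=4.200: state=(0.431, 1.173)
t=4.400: state=(0.472, 1.072)
t=4.600: state=(0.522, 0.986)
t=4.800: state=(0.581, 0.917)
t=5.000: state=(0.651, 0.861)
t=5.190: state=(0.728, 0.821)
largest grid value and its neighbours: y(1.330)=4.26402, y(1.340)=4.26406, y(1.350)=4.26372
parabola through these three points peaks at t≈1.336 with y≈4.26409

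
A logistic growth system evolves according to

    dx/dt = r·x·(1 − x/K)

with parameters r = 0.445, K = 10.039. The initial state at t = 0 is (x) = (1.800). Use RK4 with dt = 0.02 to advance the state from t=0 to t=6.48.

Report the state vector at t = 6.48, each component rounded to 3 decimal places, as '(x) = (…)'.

(x) = (7.993)

t=0.000: state=(1.800)
step 1 (dt=0.02): k1=(0.657), k2=(0.659), k3=(0.659), k4=(0.661); state += dt/6·(k1+2k2+2k3+k4)
t=0.020: state=(1.813)
t=0.040: state=(1.826)
t=0.060: state=(1.840)
continuing one RK4 step at a time; state shown every 25 steps (Δt=0.5):
t=0.500: state=(2.152)
t=1.000: state=(2.552)
t=1.500: state=(2.998)
t=2.000: state=(3.486)
t=2.500: state=(4.008)
t=3.000: state=(4.554)
t=3.500: state=(5.111)
t=4.000: state=(5.666)
t=4.500: state=(6.205)
t=5.000: state=(6.717)
t=5.500: state=(7.191)
t=6.000: state=(7.623)
t=6.480: state=(7.993)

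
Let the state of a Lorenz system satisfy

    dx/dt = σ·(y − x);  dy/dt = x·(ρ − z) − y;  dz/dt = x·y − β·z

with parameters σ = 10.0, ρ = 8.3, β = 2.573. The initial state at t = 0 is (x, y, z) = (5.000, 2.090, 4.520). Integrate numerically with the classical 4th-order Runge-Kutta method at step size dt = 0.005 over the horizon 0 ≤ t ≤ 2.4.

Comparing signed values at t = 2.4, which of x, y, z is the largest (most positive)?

largest component: z

t=0.000: state=(5.000, 2.090, 4.520)
step 1 (dt=0.005): k1=(-29.100, 16.810, -1.180), k2=(-27.952, 16.508, -1.117), k3=(-27.989, 16.518, -1.115), k4=(-26.875, 16.226, -1.057); state += dt/6·(k1+2k2+2k3+k4)
t=0.005: state=(4.860, 2.173, 4.514)
t=0.010: state=(4.731, 2.252, 4.509)
t=0.015: state=(4.612, 2.329, 4.505)
continuing one RK4 step at a time; state shown every 20 steps (Δt=0.1):
t=0.100: state=(3.665, 3.379, 4.497)
t=0.200: state=(3.851, 4.360, 4.750)
t=0.300: state=(4.499, 5.223, 5.451)
t=0.400: state=(5.186, 5.781, 6.601)
t=0.500: state=(5.589, 5.760, 7.893)
t=0.600: state=(5.497, 5.156, 8.802)
t=0.700: state=(4.978, 4.334, 8.997)
t=0.800: state=(4.318, 3.688, 8.582)
t=0.900: state=(3.783, 3.360, 7.874)
t=1.000: state=(3.486, 3.315, 7.142)
t=1.100: state=(3.430, 3.482, 6.549)
t=1.200: state=(3.574, 3.801, 6.183)
t=1.300: state=(3.866, 4.212, 6.096)
t=1.400: state=(4.241, 4.630, 6.300)
t=1.500: state=(4.610, 4.942, 6.753)
t=1.600: state=(4.869, 5.040, 7.324)
t=1.700: state=(4.934, 4.891, 7.824)
t=1.800: state=(4.795, 4.574, 8.085)
t=1.900: state=(4.527, 4.231, 8.056)
t=2.000: state=(4.240, 3.976, 7.806)
t=2.100: state=(4.023, 3.860, 7.453)
t=2.200: state=(3.921, 3.880, 7.110)
t=2.300: state=(3.937, 4.006, 6.858)
t=2.400: state=(4.049, 4.199, 6.745)
compare at T: x=4.049, y=4.199, z=6.745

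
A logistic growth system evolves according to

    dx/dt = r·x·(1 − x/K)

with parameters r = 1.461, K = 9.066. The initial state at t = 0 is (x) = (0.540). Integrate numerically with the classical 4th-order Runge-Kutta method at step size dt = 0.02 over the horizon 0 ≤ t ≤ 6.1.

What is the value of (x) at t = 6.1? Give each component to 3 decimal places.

(x) = (9.047)

t=0.000: state=(0.540)
step 1 (dt=0.02): k1=(0.742), k2=(0.751), k3=(0.752), k4=(0.761); state += dt/6·(k1+2k2+2k3+k4)
t=0.020: state=(0.555)
t=0.040: state=(0.570)
t=0.060: state=(0.586)
continuing one RK4 step at a time; state shown every 10 steps (Δt=0.2):
t=0.200: state=(0.709)
t=0.400: state=(0.925)
t=0.600: state=(1.197)
t=0.800: state=(1.535)
t=1.000: state=(1.944)
t=1.200: state=(2.427)
t=1.400: state=(2.980)
t=1.600: state=(3.591)
t=1.800: state=(4.240)
t=2.000: state=(4.901)
t=2.200: state=(5.547)
t=2.400: state=(6.152)
t=2.600: state=(6.697)
t=2.800: state=(7.172)
t=3.000: state=(7.573)
t=3.200: state=(7.903)
t=3.400: state=(8.168)
t=3.600: state=(8.378)
t=3.800: state=(8.543)
t=4.000: state=(8.669)
t=4.200: state=(8.767)
t=4.400: state=(8.841)
t=4.600: state=(8.897)
t=4.800: state=(8.939)
t=5.000: state=(8.971)
t=5.200: state=(8.995)
t=5.400: state=(9.013)
t=5.600: state=(9.026)
t=5.800: state=(9.036)
t=6.000: state=(9.044)
t=6.100: state=(9.047)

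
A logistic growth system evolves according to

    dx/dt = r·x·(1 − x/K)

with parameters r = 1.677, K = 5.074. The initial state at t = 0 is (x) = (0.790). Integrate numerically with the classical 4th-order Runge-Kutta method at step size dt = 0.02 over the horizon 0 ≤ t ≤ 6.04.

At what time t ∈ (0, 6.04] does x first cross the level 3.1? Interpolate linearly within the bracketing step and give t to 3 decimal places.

t=0.000: state=(0.790)
step 1 (dt=0.02): k1=(1.119), k2=(1.131), k3=(1.132), k4=(1.145); state += dt/6·(k1+2k2+2k3+k4)
t=0.020: state=(0.813)
t=0.040: state=(0.836)
t=0.060: state=(0.859)
continuing one RK4 step at a time; state shown every 10 steps (Δt=0.2):
t=0.200: state=(1.040)
t=0.400: state=(1.345)
t=0.600: state=(1.701)
t=0.800: state=(2.099)
t=1.000: state=(2.520)
t=1.200: state=(2.942)
t=1.260: state=(3.065)
next step: t=1.280: state=(3.106) — x has crossed 3.1
linear interpolation between t=1.260 (3.06500) and t=1.280 (3.10556) → t≈1.277

t = 1.277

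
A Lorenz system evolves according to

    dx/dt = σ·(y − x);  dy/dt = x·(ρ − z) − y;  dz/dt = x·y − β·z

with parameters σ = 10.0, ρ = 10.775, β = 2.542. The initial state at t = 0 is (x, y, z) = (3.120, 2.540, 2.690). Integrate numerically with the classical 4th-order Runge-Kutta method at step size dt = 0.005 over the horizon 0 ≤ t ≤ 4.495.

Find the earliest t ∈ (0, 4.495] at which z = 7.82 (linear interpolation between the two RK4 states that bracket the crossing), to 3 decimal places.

t=0.000: state=(3.120, 2.540, 2.690)
step 1 (dt=0.005): k1=(-5.800, 22.685, 1.087), k2=(-5.088, 22.503, 1.219), k3=(-5.110, 22.517, 1.222), k4=(-4.419, 22.347, 1.355); state += dt/6·(k1+2k2+2k3+k4)
t=0.005: state=(3.094, 2.653, 2.696)
t=0.010: state=(3.076, 2.764, 2.704)
t=0.015: state=(3.063, 2.873, 2.712)
continuing one RK4 step at a time; state shown every 40 steps (Δt=0.2):
t=0.200: state=(5.148, 7.089, 4.719)
t=0.290: state=(6.959, 8.870, 7.745)
next step: t=0.295: state=(7.054, 8.928, 7.957) — z has crossed 7.82
linear interpolation between t=0.290 (7.74450) and t=0.295 (7.95651) → t≈0.292

t = 0.292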